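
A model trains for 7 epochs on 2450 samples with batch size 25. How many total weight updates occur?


Iterations per epoch = 2450 / 25 = 98
Total updates = iterations_per_epoch * epochs
= 98 * 7
= 686

686


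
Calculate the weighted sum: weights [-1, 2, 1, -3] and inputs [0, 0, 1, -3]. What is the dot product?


Element-wise products:
-1 * 0 = 0
2 * 0 = 0
1 * 1 = 1
-3 * -3 = 9
Sum = 0 + 0 + 1 + 9
= 10

10


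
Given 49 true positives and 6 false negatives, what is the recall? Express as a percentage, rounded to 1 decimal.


Recall = TP / (TP + FN) * 100
= 49 / (49 + 6)
= 49 / 55
= 0.8909
= 89.1%

89.1


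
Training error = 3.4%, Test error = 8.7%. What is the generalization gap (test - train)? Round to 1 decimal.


Generalization gap = test_error - train_error
= 8.7 - 3.4
= 5.3%
A moderate gap.

5.3


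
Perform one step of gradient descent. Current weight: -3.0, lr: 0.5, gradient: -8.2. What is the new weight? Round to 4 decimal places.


w_new = w_old - lr * gradient
= -3.0 - 0.5 * -8.2
= -3.0 - (-4.1)
= 1.1000

1.1000


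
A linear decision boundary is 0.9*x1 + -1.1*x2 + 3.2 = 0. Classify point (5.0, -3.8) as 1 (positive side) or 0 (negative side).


Compute 0.9 * 5.0 + -1.1 * -3.8 + 3.2
= 4.5 + 4.18 + 3.2
= 11.88
Since 11.88 >= 0, the point is on the positive side.

1


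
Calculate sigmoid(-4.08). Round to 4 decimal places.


sigmoid(z) = 1 / (1 + exp(-z))
exp(-(-4.08)) = exp(4.08) = 59.1455
1 + 59.1455 = 60.1455
1 / 60.1455 = 0.0166

0.0166


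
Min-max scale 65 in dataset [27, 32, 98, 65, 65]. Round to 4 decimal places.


Min = 27, Max = 98
Range = 98 - 27 = 71
Scaled = (x - min) / (max - min)
= (65 - 27) / 71
= 38 / 71
= 0.5352

0.5352


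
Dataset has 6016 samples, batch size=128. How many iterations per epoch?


Iterations per epoch = dataset_size / batch_size
= 6016 / 128
= 47

47


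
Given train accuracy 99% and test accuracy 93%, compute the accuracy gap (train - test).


Gap = train_accuracy - test_accuracy
= 99 - 93
= 6%
This moderate gap may indicate mild overfitting.

6


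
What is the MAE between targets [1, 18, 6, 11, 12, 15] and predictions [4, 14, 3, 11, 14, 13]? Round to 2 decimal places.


Absolute errors: [3, 4, 3, 0, 2, 2]
Sum of absolute errors = 14
MAE = 14 / 6 = 2.33

2.33


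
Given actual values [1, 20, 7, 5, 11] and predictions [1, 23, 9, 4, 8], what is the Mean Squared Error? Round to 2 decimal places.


Differences: [0, -3, -2, 1, 3]
Squared errors: [0, 9, 4, 1, 9]
Sum of squared errors = 23
MSE = 23 / 5 = 4.60

4.60


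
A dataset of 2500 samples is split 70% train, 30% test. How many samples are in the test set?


Train samples = 2500 * 70% = 1750
Test samples = 2500 - 1750
= 750

750


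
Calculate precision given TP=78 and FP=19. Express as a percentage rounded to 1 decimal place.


Precision = TP / (TP + FP) * 100
= 78 / (78 + 19)
= 78 / 97
= 0.8041
= 80.4%

80.4


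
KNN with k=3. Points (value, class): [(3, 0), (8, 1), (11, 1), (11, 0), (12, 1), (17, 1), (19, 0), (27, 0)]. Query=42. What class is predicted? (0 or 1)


Distances from query 42:
Point 27 (class 0): distance = 15
Point 19 (class 0): distance = 23
Point 17 (class 1): distance = 25
K=3 nearest neighbors: classes = [0, 0, 1]
Votes for class 1: 1 / 3
Majority vote => class 0

0


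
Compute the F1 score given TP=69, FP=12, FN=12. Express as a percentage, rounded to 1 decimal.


Precision = TP / (TP + FP) = 69 / 81 = 0.8519
Recall = TP / (TP + FN) = 69 / 81 = 0.8519
F1 = 2 * P * R / (P + R)
= 2 * 0.8519 * 0.8519 / (0.8519 + 0.8519)
= 1.4513 / 1.7037
= 0.8519
As percentage: 85.2%

85.2


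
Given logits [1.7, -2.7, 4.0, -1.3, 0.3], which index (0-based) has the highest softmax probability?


Softmax is a monotonic transformation, so it preserves the argmax.
We need to find the index of the maximum logit.
Index 0: 1.7
Index 1: -2.7
Index 2: 4.0
Index 3: -1.3
Index 4: 0.3
Maximum logit = 4.0 at index 2

2


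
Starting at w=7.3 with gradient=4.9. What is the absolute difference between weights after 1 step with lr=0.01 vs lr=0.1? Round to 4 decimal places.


With lr=0.01: w_new = 7.3 - 0.01 * 4.9 = 7.251
With lr=0.1: w_new = 7.3 - 0.1 * 4.9 = 6.81
Absolute difference = |7.251 - 6.81|
= 0.4410

0.4410


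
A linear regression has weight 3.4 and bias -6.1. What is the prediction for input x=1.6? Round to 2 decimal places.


y = 3.4 * 1.6 + (-6.1)
= 5.44 + (-6.1)
= -0.66

-0.66


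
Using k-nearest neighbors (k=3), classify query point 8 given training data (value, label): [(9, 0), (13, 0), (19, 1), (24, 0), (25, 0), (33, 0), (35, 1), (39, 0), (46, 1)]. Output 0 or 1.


Distances from query 8:
Point 9 (class 0): distance = 1
Point 13 (class 0): distance = 5
Point 19 (class 1): distance = 11
K=3 nearest neighbors: classes = [0, 0, 1]
Votes for class 1: 1 / 3
Majority vote => class 0

0


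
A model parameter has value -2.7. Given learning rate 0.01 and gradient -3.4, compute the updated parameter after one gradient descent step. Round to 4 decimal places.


w_new = w_old - lr * gradient
= -2.7 - 0.01 * -3.4
= -2.7 - (-0.034)
= -2.6660

-2.6660


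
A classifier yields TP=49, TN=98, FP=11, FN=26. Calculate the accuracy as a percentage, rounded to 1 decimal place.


Accuracy = (TP + TN) / (TP + TN + FP + FN) * 100
= (49 + 98) / (49 + 98 + 11 + 26)
= 147 / 184
= 0.7989
= 79.9%

79.9


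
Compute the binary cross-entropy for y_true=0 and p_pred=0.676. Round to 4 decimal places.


For y=0: Loss = -log(1-p)
= -log(1 - 0.676)
= -log(0.324)
= -(-1.127)
= 1.1270

1.1270


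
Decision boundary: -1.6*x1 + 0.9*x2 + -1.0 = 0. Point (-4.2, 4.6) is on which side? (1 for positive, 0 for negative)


Compute -1.6 * -4.2 + 0.9 * 4.6 + -1.0
= 6.72 + 4.14 + -1.0
= 9.86
Since 9.86 >= 0, the point is on the positive side.

1


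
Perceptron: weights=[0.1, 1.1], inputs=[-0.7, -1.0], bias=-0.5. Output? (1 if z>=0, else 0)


z = w . x + b
= 0.1*-0.7 + 1.1*-1.0 + -0.5
= -0.07 + -1.1 + -0.5
= -1.17 + -0.5
= -1.67
Since z = -1.67 < 0, output = 0

0


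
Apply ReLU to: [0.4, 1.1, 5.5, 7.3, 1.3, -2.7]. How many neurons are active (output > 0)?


ReLU(x) = max(0, x) for each element:
ReLU(0.4) = 0.4
ReLU(1.1) = 1.1
ReLU(5.5) = 5.5
ReLU(7.3) = 7.3
ReLU(1.3) = 1.3
ReLU(-2.7) = 0
Active neurons (>0): 5

5


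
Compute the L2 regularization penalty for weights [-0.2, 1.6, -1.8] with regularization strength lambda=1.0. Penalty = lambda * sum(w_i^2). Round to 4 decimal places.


Squaring each weight:
(-0.2)^2 = 0.04
1.6^2 = 2.56
(-1.8)^2 = 3.24
Sum of squares = 5.84
Penalty = 1.0 * 5.84 = 5.8400

5.8400


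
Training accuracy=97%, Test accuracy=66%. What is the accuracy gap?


Gap = train_accuracy - test_accuracy
= 97 - 66
= 31%
This large gap strongly indicates overfitting.

31


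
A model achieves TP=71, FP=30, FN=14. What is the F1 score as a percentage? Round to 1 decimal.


Precision = TP / (TP + FP) = 71 / 101 = 0.703
Recall = TP / (TP + FN) = 71 / 85 = 0.8353
F1 = 2 * P * R / (P + R)
= 2 * 0.703 * 0.8353 / (0.703 + 0.8353)
= 1.1744 / 1.5383
= 0.7634
As percentage: 76.3%

76.3


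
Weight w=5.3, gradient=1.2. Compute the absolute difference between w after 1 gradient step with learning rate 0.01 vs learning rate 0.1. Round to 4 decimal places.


With lr=0.01: w_new = 5.3 - 0.01 * 1.2 = 5.288
With lr=0.1: w_new = 5.3 - 0.1 * 1.2 = 5.18
Absolute difference = |5.288 - 5.18|
= 0.1080

0.1080


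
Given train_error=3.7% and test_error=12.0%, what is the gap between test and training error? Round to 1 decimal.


Generalization gap = test_error - train_error
= 12.0 - 3.7
= 8.3%
A moderate gap.

8.3


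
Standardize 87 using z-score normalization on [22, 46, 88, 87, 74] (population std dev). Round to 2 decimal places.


Mean = (22 + 46 + 88 + 87 + 74) / 5 = 63.4
Variance = sum((x_i - mean)^2) / n = 658.24
Std = sqrt(658.24) = 25.6562
Z = (x - mean) / std
= (87 - 63.4) / 25.6562
= 23.6 / 25.6562
= 0.92

0.92


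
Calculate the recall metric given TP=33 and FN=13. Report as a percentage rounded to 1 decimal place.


Recall = TP / (TP + FN) * 100
= 33 / (33 + 13)
= 33 / 46
= 0.7174
= 71.7%

71.7


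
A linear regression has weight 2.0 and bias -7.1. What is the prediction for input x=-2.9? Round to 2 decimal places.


y = 2.0 * -2.9 + (-7.1)
= -5.8 + (-7.1)
= -12.90

-12.90


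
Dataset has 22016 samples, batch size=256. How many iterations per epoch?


Iterations per epoch = dataset_size / batch_size
= 22016 / 256
= 86

86


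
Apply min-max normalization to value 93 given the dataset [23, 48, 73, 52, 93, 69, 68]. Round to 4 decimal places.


Min = 23, Max = 93
Range = 93 - 23 = 70
Scaled = (x - min) / (max - min)
= (93 - 23) / 70
= 70 / 70
= 1.0000

1.0000


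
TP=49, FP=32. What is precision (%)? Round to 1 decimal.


Precision = TP / (TP + FP) * 100
= 49 / (49 + 32)
= 49 / 81
= 0.6049
= 60.5%

60.5


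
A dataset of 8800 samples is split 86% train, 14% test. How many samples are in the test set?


Train samples = 8800 * 86% = 7568
Test samples = 8800 - 7568
= 1232

1232


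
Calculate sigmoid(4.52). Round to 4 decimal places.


sigmoid(z) = 1 / (1 + exp(-z))
exp(-(4.52)) = exp(-4.52) = 0.0109
1 + 0.0109 = 1.0109
1 / 1.0109 = 0.9892

0.9892


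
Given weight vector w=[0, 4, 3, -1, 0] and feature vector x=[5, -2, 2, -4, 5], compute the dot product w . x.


Element-wise products:
0 * 5 = 0
4 * -2 = -8
3 * 2 = 6
-1 * -4 = 4
0 * 5 = 0
Sum = 0 + -8 + 6 + 4 + 0
= 2

2


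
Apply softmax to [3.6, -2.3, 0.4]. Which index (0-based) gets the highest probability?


Softmax is a monotonic transformation, so it preserves the argmax.
We need to find the index of the maximum logit.
Index 0: 3.6
Index 1: -2.3
Index 2: 0.4
Maximum logit = 3.6 at index 0

0


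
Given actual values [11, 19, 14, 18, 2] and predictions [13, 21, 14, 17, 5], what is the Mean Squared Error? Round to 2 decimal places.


Differences: [-2, -2, 0, 1, -3]
Squared errors: [4, 4, 0, 1, 9]
Sum of squared errors = 18
MSE = 18 / 5 = 3.60

3.60


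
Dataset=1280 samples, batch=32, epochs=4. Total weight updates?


Iterations per epoch = 1280 / 32 = 40
Total updates = iterations_per_epoch * epochs
= 40 * 4
= 160

160


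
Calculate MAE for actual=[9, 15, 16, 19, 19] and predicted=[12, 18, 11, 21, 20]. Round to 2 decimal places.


Absolute errors: [3, 3, 5, 2, 1]
Sum of absolute errors = 14
MAE = 14 / 5 = 2.80

2.80


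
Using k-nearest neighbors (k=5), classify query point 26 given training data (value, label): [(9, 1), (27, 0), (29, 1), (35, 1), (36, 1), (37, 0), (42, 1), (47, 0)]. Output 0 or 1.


Distances from query 26:
Point 27 (class 0): distance = 1
Point 29 (class 1): distance = 3
Point 35 (class 1): distance = 9
Point 36 (class 1): distance = 10
Point 37 (class 0): distance = 11
K=5 nearest neighbors: classes = [0, 1, 1, 1, 0]
Votes for class 1: 3 / 5
Majority vote => class 1

1


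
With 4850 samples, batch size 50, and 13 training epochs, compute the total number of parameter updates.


Iterations per epoch = 4850 / 50 = 97
Total updates = iterations_per_epoch * epochs
= 97 * 13
= 1261

1261


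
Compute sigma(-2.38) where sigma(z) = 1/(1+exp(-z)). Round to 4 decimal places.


sigmoid(z) = 1 / (1 + exp(-z))
exp(-(-2.38)) = exp(2.38) = 10.8049
1 + 10.8049 = 11.8049
1 / 11.8049 = 0.0847

0.0847


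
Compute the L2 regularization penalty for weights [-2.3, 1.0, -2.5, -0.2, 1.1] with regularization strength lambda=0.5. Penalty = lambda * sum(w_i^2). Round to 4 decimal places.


Squaring each weight:
(-2.3)^2 = 5.29
1.0^2 = 1.0
(-2.5)^2 = 6.25
(-0.2)^2 = 0.04
1.1^2 = 1.21
Sum of squares = 13.79
Penalty = 0.5 * 13.79 = 6.8950

6.8950


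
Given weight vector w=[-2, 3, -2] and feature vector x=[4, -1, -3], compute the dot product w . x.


Element-wise products:
-2 * 4 = -8
3 * -1 = -3
-2 * -3 = 6
Sum = -8 + -3 + 6
= -5

-5


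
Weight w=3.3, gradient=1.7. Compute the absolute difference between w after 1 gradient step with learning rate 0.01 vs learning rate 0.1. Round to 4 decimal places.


With lr=0.01: w_new = 3.3 - 0.01 * 1.7 = 3.283
With lr=0.1: w_new = 3.3 - 0.1 * 1.7 = 3.13
Absolute difference = |3.283 - 3.13|
= 0.1530

0.1530


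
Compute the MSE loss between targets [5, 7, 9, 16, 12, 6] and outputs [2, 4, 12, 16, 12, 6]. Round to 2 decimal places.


Differences: [3, 3, -3, 0, 0, 0]
Squared errors: [9, 9, 9, 0, 0, 0]
Sum of squared errors = 27
MSE = 27 / 6 = 4.50

4.50


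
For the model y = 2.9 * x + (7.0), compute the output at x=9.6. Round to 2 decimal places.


y = 2.9 * 9.6 + (7.0)
= 27.84 + (7.0)
= 34.84

34.84


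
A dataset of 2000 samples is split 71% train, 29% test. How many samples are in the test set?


Train samples = 2000 * 71% = 1420
Test samples = 2000 - 1420
= 580

580


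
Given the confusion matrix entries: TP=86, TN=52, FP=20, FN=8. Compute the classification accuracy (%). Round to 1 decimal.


Accuracy = (TP + TN) / (TP + TN + FP + FN) * 100
= (86 + 52) / (86 + 52 + 20 + 8)
= 138 / 166
= 0.8313
= 83.1%

83.1


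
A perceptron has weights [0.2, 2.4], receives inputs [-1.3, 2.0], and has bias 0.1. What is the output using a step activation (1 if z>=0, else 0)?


z = w . x + b
= 0.2*-1.3 + 2.4*2.0 + 0.1
= -0.26 + 4.8 + 0.1
= 4.54 + 0.1
= 4.64
Since z = 4.64 >= 0, output = 1

1


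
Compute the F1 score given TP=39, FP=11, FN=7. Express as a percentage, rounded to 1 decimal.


Precision = TP / (TP + FP) = 39 / 50 = 0.78
Recall = TP / (TP + FN) = 39 / 46 = 0.8478
F1 = 2 * P * R / (P + R)
= 2 * 0.78 * 0.8478 / (0.78 + 0.8478)
= 1.3226 / 1.6278
= 0.8125
As percentage: 81.3%

81.3


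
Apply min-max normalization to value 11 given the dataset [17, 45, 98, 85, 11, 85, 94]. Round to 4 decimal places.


Min = 11, Max = 98
Range = 98 - 11 = 87
Scaled = (x - min) / (max - min)
= (11 - 11) / 87
= 0 / 87
= 0.0000

0.0000


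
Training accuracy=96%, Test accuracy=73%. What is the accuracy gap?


Gap = train_accuracy - test_accuracy
= 96 - 73
= 23%
This large gap strongly indicates overfitting.

23


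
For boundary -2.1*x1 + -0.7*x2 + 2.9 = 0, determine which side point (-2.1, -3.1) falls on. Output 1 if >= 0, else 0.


Compute -2.1 * -2.1 + -0.7 * -3.1 + 2.9
= 4.41 + 2.17 + 2.9
= 9.48
Since 9.48 >= 0, the point is on the positive side.

1


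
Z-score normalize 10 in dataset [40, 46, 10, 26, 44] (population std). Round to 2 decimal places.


Mean = (40 + 46 + 10 + 26 + 44) / 5 = 33.2
Variance = sum((x_i - mean)^2) / n = 183.36
Std = sqrt(183.36) = 13.541
Z = (x - mean) / std
= (10 - 33.2) / 13.541
= -23.2 / 13.541
= -1.71

-1.71


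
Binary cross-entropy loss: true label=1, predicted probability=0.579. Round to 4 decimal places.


For y=1: Loss = -log(p)
= -log(0.579)
= -(-0.5465)
= 0.5465

0.5465


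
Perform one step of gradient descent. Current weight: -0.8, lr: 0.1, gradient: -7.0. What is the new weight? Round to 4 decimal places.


w_new = w_old - lr * gradient
= -0.8 - 0.1 * -7.0
= -0.8 - (-0.7)
= -0.1000

-0.1000


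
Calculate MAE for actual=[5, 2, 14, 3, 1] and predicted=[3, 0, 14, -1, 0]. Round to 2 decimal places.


Absolute errors: [2, 2, 0, 4, 1]
Sum of absolute errors = 9
MAE = 9 / 5 = 1.80

1.80


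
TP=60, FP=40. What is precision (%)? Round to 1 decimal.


Precision = TP / (TP + FP) * 100
= 60 / (60 + 40)
= 60 / 100
= 0.6
= 60.0%

60.0


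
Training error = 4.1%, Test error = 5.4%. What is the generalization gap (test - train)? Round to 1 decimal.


Generalization gap = test_error - train_error
= 5.4 - 4.1
= 1.3%
A small gap suggests good generalization.

1.3


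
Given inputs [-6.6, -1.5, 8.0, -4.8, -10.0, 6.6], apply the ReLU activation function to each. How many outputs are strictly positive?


ReLU(x) = max(0, x) for each element:
ReLU(-6.6) = 0
ReLU(-1.5) = 0
ReLU(8.0) = 8.0
ReLU(-4.8) = 0
ReLU(-10.0) = 0
ReLU(6.6) = 6.6
Active neurons (>0): 2

2


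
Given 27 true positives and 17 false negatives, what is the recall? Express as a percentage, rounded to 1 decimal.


Recall = TP / (TP + FN) * 100
= 27 / (27 + 17)
= 27 / 44
= 0.6136
= 61.4%

61.4


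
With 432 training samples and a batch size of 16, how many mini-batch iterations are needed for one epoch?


Iterations per epoch = dataset_size / batch_size
= 432 / 16
= 27

27


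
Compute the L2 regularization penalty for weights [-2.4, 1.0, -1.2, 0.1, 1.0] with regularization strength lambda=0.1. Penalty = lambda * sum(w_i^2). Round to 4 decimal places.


Squaring each weight:
(-2.4)^2 = 5.76
1.0^2 = 1.0
(-1.2)^2 = 1.44
0.1^2 = 0.01
1.0^2 = 1.0
Sum of squares = 9.21
Penalty = 0.1 * 9.21 = 0.9210

0.9210


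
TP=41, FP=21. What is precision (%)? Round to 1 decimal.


Precision = TP / (TP + FP) * 100
= 41 / (41 + 21)
= 41 / 62
= 0.6613
= 66.1%

66.1


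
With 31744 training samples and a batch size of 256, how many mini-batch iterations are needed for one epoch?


Iterations per epoch = dataset_size / batch_size
= 31744 / 256
= 124

124


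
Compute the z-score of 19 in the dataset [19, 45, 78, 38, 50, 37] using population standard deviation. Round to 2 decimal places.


Mean = (19 + 45 + 78 + 38 + 50 + 37) / 6 = 44.5
Variance = sum((x_i - mean)^2) / n = 316.9167
Std = sqrt(316.9167) = 17.8022
Z = (x - mean) / std
= (19 - 44.5) / 17.8022
= -25.5 / 17.8022
= -1.43

-1.43


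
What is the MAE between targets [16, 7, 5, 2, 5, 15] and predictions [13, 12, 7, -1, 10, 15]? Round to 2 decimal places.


Absolute errors: [3, 5, 2, 3, 5, 0]
Sum of absolute errors = 18
MAE = 18 / 6 = 3.00

3.00


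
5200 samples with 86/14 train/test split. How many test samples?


Train samples = 5200 * 86% = 4472
Test samples = 5200 - 4472
= 728

728


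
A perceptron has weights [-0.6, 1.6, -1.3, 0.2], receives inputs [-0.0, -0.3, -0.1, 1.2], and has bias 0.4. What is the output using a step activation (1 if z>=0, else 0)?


z = w . x + b
= -0.6*-0.0 + 1.6*-0.3 + -1.3*-0.1 + 0.2*1.2 + 0.4
= 0.0 + -0.48 + 0.13 + 0.24 + 0.4
= -0.11 + 0.4
= 0.29
Since z = 0.29 >= 0, output = 1

1


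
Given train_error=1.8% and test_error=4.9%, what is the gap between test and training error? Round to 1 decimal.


Generalization gap = test_error - train_error
= 4.9 - 1.8
= 3.1%
A moderate gap.

3.1


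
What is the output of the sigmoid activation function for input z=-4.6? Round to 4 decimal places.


sigmoid(z) = 1 / (1 + exp(-z))
exp(-(-4.6)) = exp(4.6) = 99.4843
1 + 99.4843 = 100.4843
1 / 100.4843 = 0.0100

0.0100


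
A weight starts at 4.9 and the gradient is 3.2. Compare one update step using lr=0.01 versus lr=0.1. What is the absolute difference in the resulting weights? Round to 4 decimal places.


With lr=0.01: w_new = 4.9 - 0.01 * 3.2 = 4.868
With lr=0.1: w_new = 4.9 - 0.1 * 3.2 = 4.58
Absolute difference = |4.868 - 4.58|
= 0.2880

0.2880


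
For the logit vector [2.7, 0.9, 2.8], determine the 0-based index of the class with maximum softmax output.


Softmax is a monotonic transformation, so it preserves the argmax.
We need to find the index of the maximum logit.
Index 0: 2.7
Index 1: 0.9
Index 2: 2.8
Maximum logit = 2.8 at index 2

2


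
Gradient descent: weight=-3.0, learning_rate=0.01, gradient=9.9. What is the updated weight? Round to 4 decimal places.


w_new = w_old - lr * gradient
= -3.0 - 0.01 * 9.9
= -3.0 - (0.099)
= -3.0990

-3.0990


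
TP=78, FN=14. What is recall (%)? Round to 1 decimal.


Recall = TP / (TP + FN) * 100
= 78 / (78 + 14)
= 78 / 92
= 0.8478
= 84.8%

84.8


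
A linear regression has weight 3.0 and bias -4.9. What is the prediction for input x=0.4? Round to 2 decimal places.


y = 3.0 * 0.4 + (-4.9)
= 1.2 + (-4.9)
= -3.70

-3.70


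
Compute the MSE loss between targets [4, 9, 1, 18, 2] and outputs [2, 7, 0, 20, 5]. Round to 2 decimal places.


Differences: [2, 2, 1, -2, -3]
Squared errors: [4, 4, 1, 4, 9]
Sum of squared errors = 22
MSE = 22 / 5 = 4.40

4.40


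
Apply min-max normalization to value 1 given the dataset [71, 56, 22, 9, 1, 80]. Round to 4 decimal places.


Min = 1, Max = 80
Range = 80 - 1 = 79
Scaled = (x - min) / (max - min)
= (1 - 1) / 79
= 0 / 79
= 0.0000

0.0000


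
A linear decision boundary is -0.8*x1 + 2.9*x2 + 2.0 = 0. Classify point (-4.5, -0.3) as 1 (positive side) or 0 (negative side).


Compute -0.8 * -4.5 + 2.9 * -0.3 + 2.0
= 3.6 + -0.87 + 2.0
= 4.73
Since 4.73 >= 0, the point is on the positive side.

1


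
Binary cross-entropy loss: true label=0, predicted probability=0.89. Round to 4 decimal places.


For y=0: Loss = -log(1-p)
= -log(1 - 0.89)
= -log(0.11)
= -(-2.2073)
= 2.2073

2.2073


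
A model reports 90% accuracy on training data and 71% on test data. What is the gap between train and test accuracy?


Gap = train_accuracy - test_accuracy
= 90 - 71
= 19%
This gap suggests the model is overfitting.

19


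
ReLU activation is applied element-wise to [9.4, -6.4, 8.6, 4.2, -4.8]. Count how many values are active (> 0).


ReLU(x) = max(0, x) for each element:
ReLU(9.4) = 9.4
ReLU(-6.4) = 0
ReLU(8.6) = 8.6
ReLU(4.2) = 4.2
ReLU(-4.8) = 0
Active neurons (>0): 3

3


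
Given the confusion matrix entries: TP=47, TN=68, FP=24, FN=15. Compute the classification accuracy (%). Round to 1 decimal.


Accuracy = (TP + TN) / (TP + TN + FP + FN) * 100
= (47 + 68) / (47 + 68 + 24 + 15)
= 115 / 154
= 0.7468
= 74.7%

74.7


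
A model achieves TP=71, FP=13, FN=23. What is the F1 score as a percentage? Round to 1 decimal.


Precision = TP / (TP + FP) = 71 / 84 = 0.8452
Recall = TP / (TP + FN) = 71 / 94 = 0.7553
F1 = 2 * P * R / (P + R)
= 2 * 0.8452 * 0.7553 / (0.8452 + 0.7553)
= 1.2768 / 1.6006
= 0.7978
As percentage: 79.8%

79.8


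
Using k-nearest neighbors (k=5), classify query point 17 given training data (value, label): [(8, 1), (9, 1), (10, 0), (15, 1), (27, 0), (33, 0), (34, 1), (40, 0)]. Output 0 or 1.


Distances from query 17:
Point 15 (class 1): distance = 2
Point 10 (class 0): distance = 7
Point 9 (class 1): distance = 8
Point 8 (class 1): distance = 9
Point 27 (class 0): distance = 10
K=5 nearest neighbors: classes = [1, 0, 1, 1, 0]
Votes for class 1: 3 / 5
Majority vote => class 1

1


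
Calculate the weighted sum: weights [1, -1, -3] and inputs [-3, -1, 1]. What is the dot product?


Element-wise products:
1 * -3 = -3
-1 * -1 = 1
-3 * 1 = -3
Sum = -3 + 1 + -3
= -5

-5


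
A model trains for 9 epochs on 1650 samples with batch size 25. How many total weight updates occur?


Iterations per epoch = 1650 / 25 = 66
Total updates = iterations_per_epoch * epochs
= 66 * 9
= 594

594


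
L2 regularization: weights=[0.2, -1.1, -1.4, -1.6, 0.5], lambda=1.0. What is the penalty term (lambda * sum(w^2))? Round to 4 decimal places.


Squaring each weight:
0.2^2 = 0.04
(-1.1)^2 = 1.21
(-1.4)^2 = 1.96
(-1.6)^2 = 2.56
0.5^2 = 0.25
Sum of squares = 6.02
Penalty = 1.0 * 6.02 = 6.0200

6.0200


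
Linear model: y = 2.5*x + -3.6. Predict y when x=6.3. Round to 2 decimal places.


y = 2.5 * 6.3 + (-3.6)
= 15.75 + (-3.6)
= 12.15

12.15


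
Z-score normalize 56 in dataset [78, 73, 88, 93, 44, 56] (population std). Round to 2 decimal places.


Mean = (78 + 73 + 88 + 93 + 44 + 56) / 6 = 72.0
Variance = sum((x_i - mean)^2) / n = 295.6667
Std = sqrt(295.6667) = 17.195
Z = (x - mean) / std
= (56 - 72.0) / 17.195
= -16.0 / 17.195
= -0.93

-0.93


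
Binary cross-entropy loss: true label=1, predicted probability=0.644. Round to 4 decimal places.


For y=1: Loss = -log(p)
= -log(0.644)
= -(-0.4401)
= 0.4401

0.4401


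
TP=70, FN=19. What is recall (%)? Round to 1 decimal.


Recall = TP / (TP + FN) * 100
= 70 / (70 + 19)
= 70 / 89
= 0.7865
= 78.7%

78.7


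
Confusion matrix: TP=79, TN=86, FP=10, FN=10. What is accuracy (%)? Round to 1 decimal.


Accuracy = (TP + TN) / (TP + TN + FP + FN) * 100
= (79 + 86) / (79 + 86 + 10 + 10)
= 165 / 185
= 0.8919
= 89.2%

89.2


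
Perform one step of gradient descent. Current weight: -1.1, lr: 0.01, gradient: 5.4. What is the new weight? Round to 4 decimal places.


w_new = w_old - lr * gradient
= -1.1 - 0.01 * 5.4
= -1.1 - (0.054)
= -1.1540

-1.1540


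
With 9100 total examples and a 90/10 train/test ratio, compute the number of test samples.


Train samples = 9100 * 90% = 8190
Test samples = 9100 - 8190
= 910

910


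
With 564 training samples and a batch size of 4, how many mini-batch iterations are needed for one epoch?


Iterations per epoch = dataset_size / batch_size
= 564 / 4
= 141

141


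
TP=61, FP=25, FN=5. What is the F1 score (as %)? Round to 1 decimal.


Precision = TP / (TP + FP) = 61 / 86 = 0.7093
Recall = TP / (TP + FN) = 61 / 66 = 0.9242
F1 = 2 * P * R / (P + R)
= 2 * 0.7093 * 0.9242 / (0.7093 + 0.9242)
= 1.3111 / 1.6335
= 0.8026
As percentage: 80.3%

80.3


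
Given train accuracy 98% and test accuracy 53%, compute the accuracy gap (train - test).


Gap = train_accuracy - test_accuracy
= 98 - 53
= 45%
This large gap strongly indicates overfitting.

45


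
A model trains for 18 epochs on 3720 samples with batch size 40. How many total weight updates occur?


Iterations per epoch = 3720 / 40 = 93
Total updates = iterations_per_epoch * epochs
= 93 * 18
= 1674

1674


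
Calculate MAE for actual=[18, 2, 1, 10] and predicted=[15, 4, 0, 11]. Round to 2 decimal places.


Absolute errors: [3, 2, 1, 1]
Sum of absolute errors = 7
MAE = 7 / 4 = 1.75

1.75


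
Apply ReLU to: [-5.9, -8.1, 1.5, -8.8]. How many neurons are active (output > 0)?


ReLU(x) = max(0, x) for each element:
ReLU(-5.9) = 0
ReLU(-8.1) = 0
ReLU(1.5) = 1.5
ReLU(-8.8) = 0
Active neurons (>0): 1

1


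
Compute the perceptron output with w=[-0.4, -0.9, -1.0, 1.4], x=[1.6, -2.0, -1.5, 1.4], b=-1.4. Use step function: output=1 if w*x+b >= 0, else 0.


z = w . x + b
= -0.4*1.6 + -0.9*-2.0 + -1.0*-1.5 + 1.4*1.4 + -1.4
= -0.64 + 1.8 + 1.5 + 1.96 + -1.4
= 4.62 + -1.4
= 3.22
Since z = 3.22 >= 0, output = 1

1


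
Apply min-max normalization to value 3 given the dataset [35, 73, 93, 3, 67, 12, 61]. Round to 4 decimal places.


Min = 3, Max = 93
Range = 93 - 3 = 90
Scaled = (x - min) / (max - min)
= (3 - 3) / 90
= 0 / 90
= 0.0000

0.0000


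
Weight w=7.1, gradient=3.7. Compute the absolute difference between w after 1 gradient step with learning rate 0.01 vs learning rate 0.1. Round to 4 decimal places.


With lr=0.01: w_new = 7.1 - 0.01 * 3.7 = 7.063
With lr=0.1: w_new = 7.1 - 0.1 * 3.7 = 6.73
Absolute difference = |7.063 - 6.73|
= 0.3330

0.3330


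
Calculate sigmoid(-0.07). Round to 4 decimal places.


sigmoid(z) = 1 / (1 + exp(-z))
exp(-(-0.07)) = exp(0.07) = 1.0725
1 + 1.0725 = 2.0725
1 / 2.0725 = 0.4825

0.4825


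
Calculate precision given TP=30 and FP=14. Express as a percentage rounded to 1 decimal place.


Precision = TP / (TP + FP) * 100
= 30 / (30 + 14)
= 30 / 44
= 0.6818
= 68.2%

68.2


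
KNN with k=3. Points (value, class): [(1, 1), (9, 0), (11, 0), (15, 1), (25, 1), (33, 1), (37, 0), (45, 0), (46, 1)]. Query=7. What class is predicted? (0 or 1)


Distances from query 7:
Point 9 (class 0): distance = 2
Point 11 (class 0): distance = 4
Point 1 (class 1): distance = 6
K=3 nearest neighbors: classes = [0, 0, 1]
Votes for class 1: 1 / 3
Majority vote => class 0

0


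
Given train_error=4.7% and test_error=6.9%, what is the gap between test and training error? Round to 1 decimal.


Generalization gap = test_error - train_error
= 6.9 - 4.7
= 2.2%
A moderate gap.

2.2


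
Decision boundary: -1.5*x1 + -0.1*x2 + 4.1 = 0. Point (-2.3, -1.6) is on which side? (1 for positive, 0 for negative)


Compute -1.5 * -2.3 + -0.1 * -1.6 + 4.1
= 3.45 + 0.16 + 4.1
= 7.71
Since 7.71 >= 0, the point is on the positive side.

1


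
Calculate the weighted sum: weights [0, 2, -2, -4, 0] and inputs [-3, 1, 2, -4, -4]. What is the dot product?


Element-wise products:
0 * -3 = 0
2 * 1 = 2
-2 * 2 = -4
-4 * -4 = 16
0 * -4 = 0
Sum = 0 + 2 + -4 + 16 + 0
= 14

14


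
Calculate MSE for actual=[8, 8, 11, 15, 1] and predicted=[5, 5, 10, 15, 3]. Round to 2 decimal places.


Differences: [3, 3, 1, 0, -2]
Squared errors: [9, 9, 1, 0, 4]
Sum of squared errors = 23
MSE = 23 / 5 = 4.60

4.60


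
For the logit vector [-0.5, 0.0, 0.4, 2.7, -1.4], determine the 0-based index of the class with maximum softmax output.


Softmax is a monotonic transformation, so it preserves the argmax.
We need to find the index of the maximum logit.
Index 0: -0.5
Index 1: 0.0
Index 2: 0.4
Index 3: 2.7
Index 4: -1.4
Maximum logit = 2.7 at index 3

3


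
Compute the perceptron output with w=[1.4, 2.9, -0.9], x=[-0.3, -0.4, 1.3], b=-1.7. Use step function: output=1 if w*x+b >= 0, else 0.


z = w . x + b
= 1.4*-0.3 + 2.9*-0.4 + -0.9*1.3 + -1.7
= -0.42 + -1.16 + -1.17 + -1.7
= -2.75 + -1.7
= -4.45
Since z = -4.45 < 0, output = 0

0


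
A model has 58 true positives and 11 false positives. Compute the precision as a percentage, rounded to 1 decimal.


Precision = TP / (TP + FP) * 100
= 58 / (58 + 11)
= 58 / 69
= 0.8406
= 84.1%

84.1


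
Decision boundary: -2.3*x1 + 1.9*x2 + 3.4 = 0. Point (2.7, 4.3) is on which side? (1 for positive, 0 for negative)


Compute -2.3 * 2.7 + 1.9 * 4.3 + 3.4
= -6.21 + 8.17 + 3.4
= 5.36
Since 5.36 >= 0, the point is on the positive side.

1


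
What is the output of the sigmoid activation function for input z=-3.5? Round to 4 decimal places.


sigmoid(z) = 1 / (1 + exp(-z))
exp(-(-3.5)) = exp(3.5) = 33.1155
1 + 33.1155 = 34.1155
1 / 34.1155 = 0.0293

0.0293


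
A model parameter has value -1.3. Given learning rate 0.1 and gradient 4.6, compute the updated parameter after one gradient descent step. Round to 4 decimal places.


w_new = w_old - lr * gradient
= -1.3 - 0.1 * 4.6
= -1.3 - (0.46)
= -1.7600

-1.7600


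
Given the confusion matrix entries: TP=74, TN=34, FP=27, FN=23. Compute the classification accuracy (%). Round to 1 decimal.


Accuracy = (TP + TN) / (TP + TN + FP + FN) * 100
= (74 + 34) / (74 + 34 + 27 + 23)
= 108 / 158
= 0.6835
= 68.4%

68.4


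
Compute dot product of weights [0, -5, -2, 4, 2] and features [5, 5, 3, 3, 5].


Element-wise products:
0 * 5 = 0
-5 * 5 = -25
-2 * 3 = -6
4 * 3 = 12
2 * 5 = 10
Sum = 0 + -25 + -6 + 12 + 10
= -9

-9


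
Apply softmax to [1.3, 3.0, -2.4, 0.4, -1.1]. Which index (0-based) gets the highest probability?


Softmax is a monotonic transformation, so it preserves the argmax.
We need to find the index of the maximum logit.
Index 0: 1.3
Index 1: 3.0
Index 2: -2.4
Index 3: 0.4
Index 4: -1.1
Maximum logit = 3.0 at index 1

1


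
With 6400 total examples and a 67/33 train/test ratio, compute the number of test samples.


Train samples = 6400 * 67% = 4288
Test samples = 6400 - 4288
= 2112

2112


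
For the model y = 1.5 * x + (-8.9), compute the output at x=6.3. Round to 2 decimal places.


y = 1.5 * 6.3 + (-8.9)
= 9.45 + (-8.9)
= 0.55

0.55


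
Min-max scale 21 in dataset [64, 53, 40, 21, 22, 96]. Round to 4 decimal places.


Min = 21, Max = 96
Range = 96 - 21 = 75
Scaled = (x - min) / (max - min)
= (21 - 21) / 75
= 0 / 75
= 0.0000

0.0000


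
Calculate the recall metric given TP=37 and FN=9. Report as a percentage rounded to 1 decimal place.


Recall = TP / (TP + FN) * 100
= 37 / (37 + 9)
= 37 / 46
= 0.8043
= 80.4%

80.4


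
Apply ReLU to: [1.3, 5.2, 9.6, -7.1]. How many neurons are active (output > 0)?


ReLU(x) = max(0, x) for each element:
ReLU(1.3) = 1.3
ReLU(5.2) = 5.2
ReLU(9.6) = 9.6
ReLU(-7.1) = 0
Active neurons (>0): 3

3


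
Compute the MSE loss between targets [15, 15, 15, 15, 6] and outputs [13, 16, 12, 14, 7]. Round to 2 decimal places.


Differences: [2, -1, 3, 1, -1]
Squared errors: [4, 1, 9, 1, 1]
Sum of squared errors = 16
MSE = 16 / 5 = 3.20

3.20


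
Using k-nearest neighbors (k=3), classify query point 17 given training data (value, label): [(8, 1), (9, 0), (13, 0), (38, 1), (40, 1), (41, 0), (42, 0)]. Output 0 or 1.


Distances from query 17:
Point 13 (class 0): distance = 4
Point 9 (class 0): distance = 8
Point 8 (class 1): distance = 9
K=3 nearest neighbors: classes = [0, 0, 1]
Votes for class 1: 1 / 3
Majority vote => class 0

0


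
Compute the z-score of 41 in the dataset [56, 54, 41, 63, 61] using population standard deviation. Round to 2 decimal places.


Mean = (56 + 54 + 41 + 63 + 61) / 5 = 55.0
Variance = sum((x_i - mean)^2) / n = 59.6
Std = sqrt(59.6) = 7.7201
Z = (x - mean) / std
= (41 - 55.0) / 7.7201
= -14.0 / 7.7201
= -1.81

-1.81


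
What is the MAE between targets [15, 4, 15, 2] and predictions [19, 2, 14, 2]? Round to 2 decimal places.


Absolute errors: [4, 2, 1, 0]
Sum of absolute errors = 7
MAE = 7 / 4 = 1.75

1.75


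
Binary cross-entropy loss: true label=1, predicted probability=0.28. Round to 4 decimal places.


For y=1: Loss = -log(p)
= -log(0.28)
= -(-1.273)
= 1.2730

1.2730


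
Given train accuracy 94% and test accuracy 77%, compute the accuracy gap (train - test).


Gap = train_accuracy - test_accuracy
= 94 - 77
= 17%
This gap suggests the model is overfitting.

17


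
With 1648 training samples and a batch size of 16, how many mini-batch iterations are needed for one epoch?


Iterations per epoch = dataset_size / batch_size
= 1648 / 16
= 103

103


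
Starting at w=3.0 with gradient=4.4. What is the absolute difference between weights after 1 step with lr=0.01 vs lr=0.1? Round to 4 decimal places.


With lr=0.01: w_new = 3.0 - 0.01 * 4.4 = 2.956
With lr=0.1: w_new = 3.0 - 0.1 * 4.4 = 2.56
Absolute difference = |2.956 - 2.56|
= 0.3960

0.3960


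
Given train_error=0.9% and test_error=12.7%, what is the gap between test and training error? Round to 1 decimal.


Generalization gap = test_error - train_error
= 12.7 - 0.9
= 11.8%
A large gap suggests overfitting.

11.8


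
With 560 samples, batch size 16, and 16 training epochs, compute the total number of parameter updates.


Iterations per epoch = 560 / 16 = 35
Total updates = iterations_per_epoch * epochs
= 35 * 16
= 560

560


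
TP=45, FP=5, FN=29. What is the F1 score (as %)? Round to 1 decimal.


Precision = TP / (TP + FP) = 45 / 50 = 0.9
Recall = TP / (TP + FN) = 45 / 74 = 0.6081
F1 = 2 * P * R / (P + R)
= 2 * 0.9 * 0.6081 / (0.9 + 0.6081)
= 1.0946 / 1.5081
= 0.7258
As percentage: 72.6%

72.6


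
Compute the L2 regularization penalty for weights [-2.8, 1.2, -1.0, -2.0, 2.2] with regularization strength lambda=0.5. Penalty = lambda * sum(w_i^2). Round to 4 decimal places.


Squaring each weight:
(-2.8)^2 = 7.84
1.2^2 = 1.44
(-1.0)^2 = 1.0
(-2.0)^2 = 4.0
2.2^2 = 4.84
Sum of squares = 19.12
Penalty = 0.5 * 19.12 = 9.5600

9.5600


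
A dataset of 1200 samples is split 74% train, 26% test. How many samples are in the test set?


Train samples = 1200 * 74% = 888
Test samples = 1200 - 888
= 312

312


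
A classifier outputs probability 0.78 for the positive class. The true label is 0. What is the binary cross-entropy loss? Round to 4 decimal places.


For y=0: Loss = -log(1-p)
= -log(1 - 0.78)
= -log(0.22)
= -(-1.5141)
= 1.5141

1.5141


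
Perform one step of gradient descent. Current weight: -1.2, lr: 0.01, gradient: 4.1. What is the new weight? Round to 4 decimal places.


w_new = w_old - lr * gradient
= -1.2 - 0.01 * 4.1
= -1.2 - (0.041)
= -1.2410

-1.2410


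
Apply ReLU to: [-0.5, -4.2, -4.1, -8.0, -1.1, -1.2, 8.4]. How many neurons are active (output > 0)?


ReLU(x) = max(0, x) for each element:
ReLU(-0.5) = 0
ReLU(-4.2) = 0
ReLU(-4.1) = 0
ReLU(-8.0) = 0
ReLU(-1.1) = 0
ReLU(-1.2) = 0
ReLU(8.4) = 8.4
Active neurons (>0): 1

1


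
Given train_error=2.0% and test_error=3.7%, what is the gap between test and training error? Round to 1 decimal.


Generalization gap = test_error - train_error
= 3.7 - 2.0
= 1.7%
A small gap suggests good generalization.

1.7


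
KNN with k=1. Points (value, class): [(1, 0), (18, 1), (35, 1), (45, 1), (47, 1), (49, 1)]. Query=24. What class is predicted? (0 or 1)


Distances from query 24:
Point 18 (class 1): distance = 6
K=1 nearest neighbors: classes = [1]
Votes for class 1: 1 / 1
Majority vote => class 1

1


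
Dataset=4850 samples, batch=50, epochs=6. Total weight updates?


Iterations per epoch = 4850 / 50 = 97
Total updates = iterations_per_epoch * epochs
= 97 * 6
= 582

582


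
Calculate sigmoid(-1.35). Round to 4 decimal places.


sigmoid(z) = 1 / (1 + exp(-z))
exp(-(-1.35)) = exp(1.35) = 3.8574
1 + 3.8574 = 4.8574
1 / 4.8574 = 0.2059

0.2059


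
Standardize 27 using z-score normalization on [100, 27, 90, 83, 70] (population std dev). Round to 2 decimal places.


Mean = (100 + 27 + 90 + 83 + 70) / 5 = 74.0
Variance = sum((x_i - mean)^2) / n = 647.6
Std = sqrt(647.6) = 25.448
Z = (x - mean) / std
= (27 - 74.0) / 25.448
= -47.0 / 25.448
= -1.85

-1.85


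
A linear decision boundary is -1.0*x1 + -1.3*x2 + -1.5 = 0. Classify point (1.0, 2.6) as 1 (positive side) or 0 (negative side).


Compute -1.0 * 1.0 + -1.3 * 2.6 + -1.5
= -1.0 + -3.38 + -1.5
= -5.88
Since -5.88 < 0, the point is on the negative side.

0


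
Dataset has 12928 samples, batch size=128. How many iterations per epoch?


Iterations per epoch = dataset_size / batch_size
= 12928 / 128
= 101

101


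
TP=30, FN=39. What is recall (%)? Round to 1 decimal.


Recall = TP / (TP + FN) * 100
= 30 / (30 + 39)
= 30 / 69
= 0.4348
= 43.5%

43.5


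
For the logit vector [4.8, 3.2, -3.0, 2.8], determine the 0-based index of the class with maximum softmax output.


Softmax is a monotonic transformation, so it preserves the argmax.
We need to find the index of the maximum logit.
Index 0: 4.8
Index 1: 3.2
Index 2: -3.0
Index 3: 2.8
Maximum logit = 4.8 at index 0

0


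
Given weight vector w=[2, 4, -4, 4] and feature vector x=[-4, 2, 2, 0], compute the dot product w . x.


Element-wise products:
2 * -4 = -8
4 * 2 = 8
-4 * 2 = -8
4 * 0 = 0
Sum = -8 + 8 + -8 + 0
= -8

-8


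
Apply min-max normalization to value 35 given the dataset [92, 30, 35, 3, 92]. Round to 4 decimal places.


Min = 3, Max = 92
Range = 92 - 3 = 89
Scaled = (x - min) / (max - min)
= (35 - 3) / 89
= 32 / 89
= 0.3596

0.3596


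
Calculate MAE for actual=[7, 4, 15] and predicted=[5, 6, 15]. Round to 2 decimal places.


Absolute errors: [2, 2, 0]
Sum of absolute errors = 4
MAE = 4 / 3 = 1.33

1.33


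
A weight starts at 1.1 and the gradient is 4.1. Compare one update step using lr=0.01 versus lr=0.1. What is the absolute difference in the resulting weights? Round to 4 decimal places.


With lr=0.01: w_new = 1.1 - 0.01 * 4.1 = 1.059
With lr=0.1: w_new = 1.1 - 0.1 * 4.1 = 0.69
Absolute difference = |1.059 - 0.69|
= 0.3690

0.3690


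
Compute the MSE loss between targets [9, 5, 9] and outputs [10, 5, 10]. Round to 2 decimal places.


Differences: [-1, 0, -1]
Squared errors: [1, 0, 1]
Sum of squared errors = 2
MSE = 2 / 3 = 0.67

0.67


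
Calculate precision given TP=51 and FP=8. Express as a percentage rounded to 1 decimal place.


Precision = TP / (TP + FP) * 100
= 51 / (51 + 8)
= 51 / 59
= 0.8644
= 86.4%

86.4


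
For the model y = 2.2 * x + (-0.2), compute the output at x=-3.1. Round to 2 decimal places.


y = 2.2 * -3.1 + (-0.2)
= -6.82 + (-0.2)
= -7.02

-7.02


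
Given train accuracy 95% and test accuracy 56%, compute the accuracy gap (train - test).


Gap = train_accuracy - test_accuracy
= 95 - 56
= 39%
This large gap strongly indicates overfitting.

39


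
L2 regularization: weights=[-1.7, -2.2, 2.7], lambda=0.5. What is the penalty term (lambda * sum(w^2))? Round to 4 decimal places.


Squaring each weight:
(-1.7)^2 = 2.89
(-2.2)^2 = 4.84
2.7^2 = 7.29
Sum of squares = 15.02
Penalty = 0.5 * 15.02 = 7.5100

7.5100
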